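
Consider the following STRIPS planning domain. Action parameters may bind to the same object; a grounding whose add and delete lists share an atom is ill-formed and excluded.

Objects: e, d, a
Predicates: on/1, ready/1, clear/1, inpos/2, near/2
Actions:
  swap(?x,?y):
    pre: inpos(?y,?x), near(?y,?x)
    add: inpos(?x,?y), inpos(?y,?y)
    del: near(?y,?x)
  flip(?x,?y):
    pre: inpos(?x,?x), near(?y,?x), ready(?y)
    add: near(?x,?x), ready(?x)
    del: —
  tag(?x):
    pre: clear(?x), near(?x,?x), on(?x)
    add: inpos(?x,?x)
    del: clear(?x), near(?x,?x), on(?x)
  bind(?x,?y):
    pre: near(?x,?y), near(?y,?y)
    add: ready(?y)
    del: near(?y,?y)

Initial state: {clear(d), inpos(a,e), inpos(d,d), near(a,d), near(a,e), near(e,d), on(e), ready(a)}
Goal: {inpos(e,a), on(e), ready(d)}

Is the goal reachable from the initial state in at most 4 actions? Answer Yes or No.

Yes

1. swap(e,a)  →  {clear(d), inpos(a,a), inpos(a,e), inpos(d,d), inpos(e,a), near(a,d), near(e,d), on(e), ready(a)}
2. flip(d,a)  →  {clear(d), inpos(a,a), inpos(a,e), inpos(d,d), inpos(e,a), near(a,d), near(d,d), near(e,d), on(e), ready(a), ready(d)}
optimal plan length = 2; 2 ≤ 4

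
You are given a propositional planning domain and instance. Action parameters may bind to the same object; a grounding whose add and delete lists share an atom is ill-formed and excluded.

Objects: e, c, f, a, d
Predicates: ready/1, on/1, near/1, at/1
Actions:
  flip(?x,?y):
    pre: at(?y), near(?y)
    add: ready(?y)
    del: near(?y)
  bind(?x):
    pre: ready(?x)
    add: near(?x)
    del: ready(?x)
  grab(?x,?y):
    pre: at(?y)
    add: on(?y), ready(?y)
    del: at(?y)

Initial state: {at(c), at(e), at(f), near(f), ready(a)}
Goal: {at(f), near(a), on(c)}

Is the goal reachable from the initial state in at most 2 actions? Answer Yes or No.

Yes

1. bind(a)  →  {at(c), at(e), at(f), near(a), near(f)}
2. grab(e,c)  →  {at(e), at(f), near(a), near(f), on(c), ready(c)}
optimal plan length = 2; 2 ≤ 2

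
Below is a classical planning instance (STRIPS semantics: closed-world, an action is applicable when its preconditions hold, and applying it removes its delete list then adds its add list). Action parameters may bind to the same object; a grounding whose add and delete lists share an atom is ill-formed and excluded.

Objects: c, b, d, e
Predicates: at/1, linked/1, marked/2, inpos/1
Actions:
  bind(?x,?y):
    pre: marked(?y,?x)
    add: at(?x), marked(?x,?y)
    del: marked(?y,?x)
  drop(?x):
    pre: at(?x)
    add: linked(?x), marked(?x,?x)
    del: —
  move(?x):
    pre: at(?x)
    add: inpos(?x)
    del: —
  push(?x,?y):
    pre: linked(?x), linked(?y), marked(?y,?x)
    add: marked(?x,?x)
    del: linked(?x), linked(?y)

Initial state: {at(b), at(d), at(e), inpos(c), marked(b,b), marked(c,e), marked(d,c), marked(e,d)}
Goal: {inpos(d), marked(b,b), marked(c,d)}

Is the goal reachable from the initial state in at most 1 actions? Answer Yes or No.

No

1. bind(c,d)  →  {at(b), at(c), at(d), at(e), inpos(c), marked(b,b), marked(c,d), marked(c,e), marked(e,d)}
2. move(d)  →  {at(b), at(c), at(d), at(e), inpos(c), inpos(d), marked(b,b), marked(c,d), marked(c,e), marked(e,d)}
optimal plan length = 2; 2 > 1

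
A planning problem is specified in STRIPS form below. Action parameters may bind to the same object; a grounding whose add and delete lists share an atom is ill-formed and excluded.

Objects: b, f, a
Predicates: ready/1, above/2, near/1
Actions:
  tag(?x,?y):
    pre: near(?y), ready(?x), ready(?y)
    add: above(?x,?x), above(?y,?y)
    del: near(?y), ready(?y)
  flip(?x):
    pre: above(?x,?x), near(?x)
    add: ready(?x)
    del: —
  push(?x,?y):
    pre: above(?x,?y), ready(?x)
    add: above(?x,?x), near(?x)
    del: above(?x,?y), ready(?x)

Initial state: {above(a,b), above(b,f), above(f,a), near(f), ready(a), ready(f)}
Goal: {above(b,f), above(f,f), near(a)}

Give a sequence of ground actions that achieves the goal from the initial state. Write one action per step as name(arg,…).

1. tag(f,f)  →  {above(a,b), above(b,f), above(f,a), above(f,f), ready(a)}
2. push(a,b)  →  {above(a,a), above(b,f), above(f,a), above(f,f), near(a)}

tag(f,f); push(a,b)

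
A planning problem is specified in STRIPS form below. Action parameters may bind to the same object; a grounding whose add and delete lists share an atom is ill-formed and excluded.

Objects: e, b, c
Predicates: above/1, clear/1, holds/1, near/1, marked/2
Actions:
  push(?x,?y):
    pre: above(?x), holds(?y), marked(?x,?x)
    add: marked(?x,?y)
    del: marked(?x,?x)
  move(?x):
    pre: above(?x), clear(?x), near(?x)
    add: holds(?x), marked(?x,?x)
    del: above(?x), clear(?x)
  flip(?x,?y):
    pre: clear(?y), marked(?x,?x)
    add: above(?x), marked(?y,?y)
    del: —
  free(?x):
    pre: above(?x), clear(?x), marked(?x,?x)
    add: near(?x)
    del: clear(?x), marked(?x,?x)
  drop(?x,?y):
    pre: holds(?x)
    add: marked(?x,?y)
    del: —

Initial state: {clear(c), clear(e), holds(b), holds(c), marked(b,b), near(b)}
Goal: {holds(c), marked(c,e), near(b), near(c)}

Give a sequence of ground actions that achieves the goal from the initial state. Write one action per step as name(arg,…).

flip(b,c); flip(c,e); free(c); drop(c,e)

1. flip(b,c)  →  {above(b), clear(c), clear(e), holds(b), holds(c), marked(b,b), marked(c,c), near(b)}
2. flip(c,e)  →  {above(b), above(c), clear(c), clear(e), holds(b), holds(c), marked(b,b), marked(c,c), marked(e,e), near(b)}
3. free(c)  →  {above(b), above(c), clear(e), holds(b), holds(c), marked(b,b), marked(e,e), near(b), near(c)}
4. drop(c,e)  →  {above(b), above(c), clear(e), holds(b), holds(c), marked(b,b), marked(c,e), marked(e,e), near(b), near(c)}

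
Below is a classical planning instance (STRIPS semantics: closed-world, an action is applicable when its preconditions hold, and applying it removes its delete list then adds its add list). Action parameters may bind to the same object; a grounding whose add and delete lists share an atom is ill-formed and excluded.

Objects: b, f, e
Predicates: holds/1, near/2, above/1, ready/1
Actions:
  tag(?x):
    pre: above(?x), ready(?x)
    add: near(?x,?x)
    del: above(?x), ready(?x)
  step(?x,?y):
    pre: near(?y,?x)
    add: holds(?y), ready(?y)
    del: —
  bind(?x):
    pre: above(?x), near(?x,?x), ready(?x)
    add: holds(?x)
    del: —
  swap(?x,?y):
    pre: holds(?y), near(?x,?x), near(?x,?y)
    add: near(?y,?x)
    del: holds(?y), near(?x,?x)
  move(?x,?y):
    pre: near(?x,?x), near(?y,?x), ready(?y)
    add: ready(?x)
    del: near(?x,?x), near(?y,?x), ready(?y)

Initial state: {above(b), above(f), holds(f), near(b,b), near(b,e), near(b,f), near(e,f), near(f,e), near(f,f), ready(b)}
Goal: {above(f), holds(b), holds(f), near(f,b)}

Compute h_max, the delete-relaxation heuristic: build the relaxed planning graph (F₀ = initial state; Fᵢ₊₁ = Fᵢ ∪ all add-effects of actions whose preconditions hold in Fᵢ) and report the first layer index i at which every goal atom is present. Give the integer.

1

F0 = init (10 atoms)
F1 = F0 ∪ {holds(b), holds(e), near(f,b), ready(e), ready(f)}  (15 atoms)
goal ⊆ F1  ⇒  h_max = 1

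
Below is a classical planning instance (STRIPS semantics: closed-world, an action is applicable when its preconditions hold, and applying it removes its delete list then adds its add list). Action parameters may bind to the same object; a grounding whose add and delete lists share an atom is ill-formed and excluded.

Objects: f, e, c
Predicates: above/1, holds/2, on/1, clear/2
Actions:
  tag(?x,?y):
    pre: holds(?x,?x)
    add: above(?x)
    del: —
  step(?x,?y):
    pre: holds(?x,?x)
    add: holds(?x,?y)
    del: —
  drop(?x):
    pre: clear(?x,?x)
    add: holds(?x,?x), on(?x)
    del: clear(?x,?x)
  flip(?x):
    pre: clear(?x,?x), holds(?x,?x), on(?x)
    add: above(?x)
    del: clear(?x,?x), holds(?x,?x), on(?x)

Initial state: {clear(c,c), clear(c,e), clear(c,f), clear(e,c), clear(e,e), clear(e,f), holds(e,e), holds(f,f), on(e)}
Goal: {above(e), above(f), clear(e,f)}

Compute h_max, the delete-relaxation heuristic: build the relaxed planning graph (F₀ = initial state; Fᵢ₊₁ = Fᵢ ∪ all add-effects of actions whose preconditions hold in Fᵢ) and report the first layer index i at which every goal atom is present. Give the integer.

F0 = init (9 atoms)
F1 = F0 ∪ {above(e), above(f), holds(c,c), holds(e,c), holds(e,f), holds(f,c), holds(f,e), on(c)}  (17 atoms)
goal ⊆ F1  ⇒  h_max = 1

1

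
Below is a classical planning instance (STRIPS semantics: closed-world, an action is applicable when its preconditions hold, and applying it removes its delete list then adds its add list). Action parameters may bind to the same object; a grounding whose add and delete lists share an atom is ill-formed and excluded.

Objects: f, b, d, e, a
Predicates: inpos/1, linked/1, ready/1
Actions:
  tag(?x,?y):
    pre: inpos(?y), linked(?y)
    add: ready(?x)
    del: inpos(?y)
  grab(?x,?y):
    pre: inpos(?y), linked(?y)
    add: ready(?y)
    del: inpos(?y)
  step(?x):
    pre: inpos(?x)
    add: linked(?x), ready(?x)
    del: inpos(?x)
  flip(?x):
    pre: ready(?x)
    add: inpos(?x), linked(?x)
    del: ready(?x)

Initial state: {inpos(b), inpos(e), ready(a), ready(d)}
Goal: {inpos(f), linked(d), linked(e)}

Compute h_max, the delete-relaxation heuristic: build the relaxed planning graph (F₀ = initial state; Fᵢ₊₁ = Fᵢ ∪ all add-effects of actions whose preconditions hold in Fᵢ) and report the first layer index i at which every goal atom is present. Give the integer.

F0 = init (4 atoms)
F1 = F0 ∪ {inpos(a), inpos(d), linked(a), linked(b), linked(d), linked(e), ready(b), ready(e)}  (12 atoms)
F2 = F1 ∪ {ready(f)}  (13 atoms)
F3 = F2 ∪ {inpos(f), linked(f)}  (15 atoms)
goal ⊆ F3  ⇒  h_max = 3

3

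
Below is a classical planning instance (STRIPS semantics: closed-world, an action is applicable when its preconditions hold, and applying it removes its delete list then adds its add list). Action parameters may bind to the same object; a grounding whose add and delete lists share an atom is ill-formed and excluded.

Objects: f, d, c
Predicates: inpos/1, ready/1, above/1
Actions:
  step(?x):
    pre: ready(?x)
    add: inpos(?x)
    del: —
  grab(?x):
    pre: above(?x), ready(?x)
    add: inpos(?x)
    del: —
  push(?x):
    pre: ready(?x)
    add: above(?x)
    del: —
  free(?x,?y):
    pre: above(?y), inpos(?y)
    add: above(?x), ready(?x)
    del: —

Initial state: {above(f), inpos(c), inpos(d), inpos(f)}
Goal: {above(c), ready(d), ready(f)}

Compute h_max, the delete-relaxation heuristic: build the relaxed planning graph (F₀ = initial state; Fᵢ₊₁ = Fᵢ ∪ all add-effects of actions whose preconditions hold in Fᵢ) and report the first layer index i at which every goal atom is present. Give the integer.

1

F0 = init (4 atoms)
F1 = F0 ∪ {above(c), above(d), ready(c), ready(d), ready(f)}  (9 atoms)
goal ⊆ F1  ⇒  h_max = 1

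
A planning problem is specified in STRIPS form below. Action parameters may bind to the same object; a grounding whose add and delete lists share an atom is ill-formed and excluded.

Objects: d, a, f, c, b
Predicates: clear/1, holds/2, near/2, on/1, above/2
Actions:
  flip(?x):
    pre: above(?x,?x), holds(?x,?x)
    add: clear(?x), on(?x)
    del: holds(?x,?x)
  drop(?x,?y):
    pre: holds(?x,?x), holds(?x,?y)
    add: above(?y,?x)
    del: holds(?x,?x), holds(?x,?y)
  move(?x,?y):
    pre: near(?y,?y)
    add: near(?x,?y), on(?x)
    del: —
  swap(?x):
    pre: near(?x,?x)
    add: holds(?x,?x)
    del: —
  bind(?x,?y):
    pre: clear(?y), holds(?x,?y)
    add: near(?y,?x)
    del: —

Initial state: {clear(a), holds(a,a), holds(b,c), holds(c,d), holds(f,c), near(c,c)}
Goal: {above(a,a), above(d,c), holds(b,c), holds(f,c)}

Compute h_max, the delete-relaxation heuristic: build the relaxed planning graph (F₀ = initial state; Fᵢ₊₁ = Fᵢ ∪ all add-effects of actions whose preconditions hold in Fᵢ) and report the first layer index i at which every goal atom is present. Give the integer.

F0 = init (6 atoms)
F1 = F0 ∪ {above(a,a), holds(c,c), near(a,a), near(a,c), near(b,c), near(d,c), near(f,c), on(a), on(b), on(c), on(d), on(f)}  (18 atoms)
F2 = F1 ∪ {above(c,c), above(d,c), near(b,a), near(c,a), near(d,a), near(f,a)}  (24 atoms)
goal ⊆ F2  ⇒  h_max = 2

2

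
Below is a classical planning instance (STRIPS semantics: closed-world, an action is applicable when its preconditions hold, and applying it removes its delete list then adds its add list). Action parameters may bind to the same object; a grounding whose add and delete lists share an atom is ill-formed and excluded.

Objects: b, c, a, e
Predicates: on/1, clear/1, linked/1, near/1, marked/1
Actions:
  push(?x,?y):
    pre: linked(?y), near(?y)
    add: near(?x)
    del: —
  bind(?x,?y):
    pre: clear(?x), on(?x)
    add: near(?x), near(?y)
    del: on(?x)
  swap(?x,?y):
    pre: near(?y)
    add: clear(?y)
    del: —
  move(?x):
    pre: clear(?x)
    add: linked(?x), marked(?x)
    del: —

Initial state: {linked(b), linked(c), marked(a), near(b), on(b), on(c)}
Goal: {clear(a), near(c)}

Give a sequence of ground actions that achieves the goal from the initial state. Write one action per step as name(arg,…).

1. push(c,b)  →  {linked(b), linked(c), marked(a), near(b), near(c), on(b), on(c)}
2. push(a,b)  →  {linked(b), linked(c), marked(a), near(a), near(b), near(c), on(b), on(c)}
3. swap(b,a)  →  {clear(a), linked(b), linked(c), marked(a), near(a), near(b), near(c), on(b), on(c)}

push(c,b); push(a,b); swap(b,a)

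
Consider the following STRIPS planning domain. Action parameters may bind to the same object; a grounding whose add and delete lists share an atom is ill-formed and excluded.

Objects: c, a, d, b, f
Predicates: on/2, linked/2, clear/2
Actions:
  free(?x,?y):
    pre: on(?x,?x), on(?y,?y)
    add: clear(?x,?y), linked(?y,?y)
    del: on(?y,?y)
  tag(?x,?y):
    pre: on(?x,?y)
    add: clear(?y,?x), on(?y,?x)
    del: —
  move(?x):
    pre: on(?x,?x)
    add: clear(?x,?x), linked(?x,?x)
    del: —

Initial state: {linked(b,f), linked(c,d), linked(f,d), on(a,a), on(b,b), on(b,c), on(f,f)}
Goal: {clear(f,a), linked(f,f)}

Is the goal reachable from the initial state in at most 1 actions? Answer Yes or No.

No

1. free(f,a)  →  {clear(f,a), linked(a,a), linked(b,f), linked(c,d), linked(f,d), on(b,b), on(b,c), on(f,f)}
2. free(b,f)  →  {clear(b,f), clear(f,a), linked(a,a), linked(b,f), linked(c,d), linked(f,d), linked(f,f), on(b,b), on(b,c)}
optimal plan length = 2; 2 > 1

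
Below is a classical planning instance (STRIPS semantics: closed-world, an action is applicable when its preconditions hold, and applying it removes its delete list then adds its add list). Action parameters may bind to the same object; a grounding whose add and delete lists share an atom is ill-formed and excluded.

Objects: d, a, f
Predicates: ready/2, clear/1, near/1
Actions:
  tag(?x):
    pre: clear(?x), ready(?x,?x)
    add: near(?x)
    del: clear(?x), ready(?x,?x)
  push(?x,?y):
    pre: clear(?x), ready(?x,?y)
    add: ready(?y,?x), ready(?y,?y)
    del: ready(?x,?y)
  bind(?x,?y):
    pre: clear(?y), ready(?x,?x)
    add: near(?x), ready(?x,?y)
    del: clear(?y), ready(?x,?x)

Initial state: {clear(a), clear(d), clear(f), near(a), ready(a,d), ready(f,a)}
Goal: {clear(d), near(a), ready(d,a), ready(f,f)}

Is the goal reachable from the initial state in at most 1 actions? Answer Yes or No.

No

1. push(a,d)  →  {clear(a), clear(d), clear(f), near(a), ready(d,a), ready(d,d), ready(f,a)}
2. push(f,a)  →  {clear(a), clear(d), clear(f), near(a), ready(a,a), ready(a,f), ready(d,a), ready(d,d)}
3. push(a,f)  →  {clear(a), clear(d), clear(f), near(a), ready(a,a), ready(d,a), ready(d,d), ready(f,a), ready(f,f)}
optimal plan length = 3; 3 > 1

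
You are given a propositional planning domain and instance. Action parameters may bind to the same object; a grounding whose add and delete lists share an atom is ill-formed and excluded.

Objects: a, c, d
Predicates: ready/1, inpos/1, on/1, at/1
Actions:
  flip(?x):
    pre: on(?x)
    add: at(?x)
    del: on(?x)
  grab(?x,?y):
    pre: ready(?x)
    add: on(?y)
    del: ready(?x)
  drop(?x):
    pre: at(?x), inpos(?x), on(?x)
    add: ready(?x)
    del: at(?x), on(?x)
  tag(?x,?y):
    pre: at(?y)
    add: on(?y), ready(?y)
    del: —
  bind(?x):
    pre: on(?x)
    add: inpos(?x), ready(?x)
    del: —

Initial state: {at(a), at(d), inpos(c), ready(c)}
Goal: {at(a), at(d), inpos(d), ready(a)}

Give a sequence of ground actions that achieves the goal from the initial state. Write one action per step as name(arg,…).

1. grab(c,d)  →  {at(a), at(d), inpos(c), on(d)}
2. tag(a,a)  →  {at(a), at(d), inpos(c), on(a), on(d), ready(a)}
3. bind(d)  →  {at(a), at(d), inpos(c), inpos(d), on(a), on(d), ready(a), ready(d)}

grab(c,d); tag(a,a); bind(d)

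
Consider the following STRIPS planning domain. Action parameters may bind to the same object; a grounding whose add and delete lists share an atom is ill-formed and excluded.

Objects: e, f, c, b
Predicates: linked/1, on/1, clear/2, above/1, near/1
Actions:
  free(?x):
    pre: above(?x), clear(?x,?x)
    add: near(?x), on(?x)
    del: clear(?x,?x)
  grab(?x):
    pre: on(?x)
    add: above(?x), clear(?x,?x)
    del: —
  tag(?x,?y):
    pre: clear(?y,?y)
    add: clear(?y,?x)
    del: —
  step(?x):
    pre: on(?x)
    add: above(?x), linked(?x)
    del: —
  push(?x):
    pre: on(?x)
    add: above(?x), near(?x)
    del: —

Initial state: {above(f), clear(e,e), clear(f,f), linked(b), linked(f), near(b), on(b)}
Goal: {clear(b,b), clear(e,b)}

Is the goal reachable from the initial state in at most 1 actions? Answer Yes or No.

1. grab(b)  →  {above(b), above(f), clear(b,b), clear(e,e), clear(f,f), linked(b), linked(f), near(b), on(b)}
2. tag(b,e)  →  {above(b), above(f), clear(b,b), clear(e,b), clear(e,e), clear(f,f), linked(b), linked(f), near(b), on(b)}
optimal plan length = 2; 2 > 1

No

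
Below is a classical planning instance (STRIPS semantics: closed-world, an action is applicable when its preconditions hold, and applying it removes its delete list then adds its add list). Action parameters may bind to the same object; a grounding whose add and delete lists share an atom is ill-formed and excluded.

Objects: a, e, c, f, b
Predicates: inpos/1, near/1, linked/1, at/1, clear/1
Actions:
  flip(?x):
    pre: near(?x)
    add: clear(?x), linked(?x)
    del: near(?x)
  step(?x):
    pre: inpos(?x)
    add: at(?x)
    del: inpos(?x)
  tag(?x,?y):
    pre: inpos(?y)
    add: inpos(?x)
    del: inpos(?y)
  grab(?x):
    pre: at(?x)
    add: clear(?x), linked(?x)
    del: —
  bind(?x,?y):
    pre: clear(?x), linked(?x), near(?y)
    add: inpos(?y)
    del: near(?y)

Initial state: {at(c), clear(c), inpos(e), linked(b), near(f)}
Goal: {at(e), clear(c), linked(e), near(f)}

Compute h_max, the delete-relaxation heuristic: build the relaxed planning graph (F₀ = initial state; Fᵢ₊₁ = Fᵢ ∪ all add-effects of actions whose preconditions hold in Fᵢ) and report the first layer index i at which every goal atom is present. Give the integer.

2

F0 = init (5 atoms)
F1 = F0 ∪ {at(e), clear(f), inpos(a), inpos(b), inpos(c), inpos(f), linked(c), linked(f)}  (13 atoms)
F2 = F1 ∪ {at(a), at(b), at(f), clear(e), linked(e)}  (18 atoms)
goal ⊆ F2  ⇒  h_max = 2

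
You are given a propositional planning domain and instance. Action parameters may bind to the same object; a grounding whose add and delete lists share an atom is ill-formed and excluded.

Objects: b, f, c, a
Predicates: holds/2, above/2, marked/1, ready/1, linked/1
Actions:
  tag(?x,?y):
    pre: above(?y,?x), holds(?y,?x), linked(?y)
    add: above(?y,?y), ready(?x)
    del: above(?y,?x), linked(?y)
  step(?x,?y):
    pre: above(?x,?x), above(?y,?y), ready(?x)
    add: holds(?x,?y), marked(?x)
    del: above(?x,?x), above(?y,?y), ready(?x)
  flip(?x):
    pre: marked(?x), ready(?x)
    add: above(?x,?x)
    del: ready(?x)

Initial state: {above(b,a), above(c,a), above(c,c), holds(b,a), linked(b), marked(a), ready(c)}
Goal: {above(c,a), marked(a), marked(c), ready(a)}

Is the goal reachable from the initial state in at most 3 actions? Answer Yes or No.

Yes

1. tag(a,b)  →  {above(b,b), above(c,a), above(c,c), holds(b,a), marked(a), ready(a), ready(c)}
2. step(c,b)  →  {above(c,a), holds(b,a), holds(c,b), marked(a), marked(c), ready(a)}
optimal plan length = 2; 2 ≤ 3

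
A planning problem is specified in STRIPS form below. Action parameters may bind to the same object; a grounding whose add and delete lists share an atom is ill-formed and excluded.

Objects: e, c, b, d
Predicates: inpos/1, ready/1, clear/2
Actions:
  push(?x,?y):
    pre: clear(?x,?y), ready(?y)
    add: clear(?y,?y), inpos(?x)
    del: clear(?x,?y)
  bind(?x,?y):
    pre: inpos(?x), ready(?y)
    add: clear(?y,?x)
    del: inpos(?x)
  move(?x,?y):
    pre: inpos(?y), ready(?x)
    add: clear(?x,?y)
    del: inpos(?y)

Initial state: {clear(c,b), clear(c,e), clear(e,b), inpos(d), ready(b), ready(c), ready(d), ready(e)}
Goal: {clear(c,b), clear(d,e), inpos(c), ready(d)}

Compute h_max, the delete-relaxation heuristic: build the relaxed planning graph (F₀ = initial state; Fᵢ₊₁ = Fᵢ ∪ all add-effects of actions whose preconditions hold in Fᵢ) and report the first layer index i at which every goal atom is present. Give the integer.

F0 = init (8 atoms)
F1 = F0 ∪ {clear(b,b), clear(b,d), clear(c,d), clear(d,d), clear(e,d), clear(e,e), inpos(c), inpos(e)}  (16 atoms)
F2 = F1 ∪ {clear(b,c), clear(b,e), clear(c,c), clear(d,c), clear(d,e), clear(e,c), inpos(b)}  (23 atoms)
goal ⊆ F2  ⇒  h_max = 2

2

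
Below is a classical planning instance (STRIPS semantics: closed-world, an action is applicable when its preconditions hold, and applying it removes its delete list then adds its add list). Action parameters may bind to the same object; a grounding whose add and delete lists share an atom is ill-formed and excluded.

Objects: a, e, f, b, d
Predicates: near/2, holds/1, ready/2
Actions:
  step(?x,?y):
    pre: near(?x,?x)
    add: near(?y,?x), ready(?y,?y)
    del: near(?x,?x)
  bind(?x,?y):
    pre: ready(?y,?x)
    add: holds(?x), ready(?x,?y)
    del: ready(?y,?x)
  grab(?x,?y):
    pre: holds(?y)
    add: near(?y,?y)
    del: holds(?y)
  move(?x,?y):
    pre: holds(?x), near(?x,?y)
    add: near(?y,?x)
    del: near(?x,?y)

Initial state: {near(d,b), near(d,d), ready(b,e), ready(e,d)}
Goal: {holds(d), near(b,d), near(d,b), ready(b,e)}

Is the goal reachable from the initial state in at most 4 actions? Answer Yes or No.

Yes

1. step(d,b)  →  {near(b,d), near(d,b), ready(b,b), ready(b,e), ready(e,d)}
2. bind(d,e)  →  {holds(d), near(b,d), near(d,b), ready(b,b), ready(b,e), ready(d,e)}
optimal plan length = 2; 2 ≤ 4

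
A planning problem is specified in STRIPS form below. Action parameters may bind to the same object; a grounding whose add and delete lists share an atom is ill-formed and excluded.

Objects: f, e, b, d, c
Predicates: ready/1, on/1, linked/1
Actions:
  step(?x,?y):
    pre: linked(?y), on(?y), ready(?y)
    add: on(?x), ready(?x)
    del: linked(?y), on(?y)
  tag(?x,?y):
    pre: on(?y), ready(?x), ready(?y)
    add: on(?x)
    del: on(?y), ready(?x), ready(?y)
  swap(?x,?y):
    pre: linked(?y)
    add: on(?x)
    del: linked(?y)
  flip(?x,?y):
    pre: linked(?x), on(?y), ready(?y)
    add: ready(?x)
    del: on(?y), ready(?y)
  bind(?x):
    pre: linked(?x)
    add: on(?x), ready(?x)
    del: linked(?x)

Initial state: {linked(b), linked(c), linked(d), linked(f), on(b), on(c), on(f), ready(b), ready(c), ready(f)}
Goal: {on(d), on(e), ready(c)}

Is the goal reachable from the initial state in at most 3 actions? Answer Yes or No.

1. step(e,f)  →  {linked(b), linked(c), linked(d), on(b), on(c), on(e), ready(b), ready(c), ready(e), ready(f)}
2. step(d,b)  →  {linked(c), linked(d), on(c), on(d), on(e), ready(b), ready(c), ready(d), ready(e), ready(f)}
optimal plan length = 2; 2 ≤ 3

Yes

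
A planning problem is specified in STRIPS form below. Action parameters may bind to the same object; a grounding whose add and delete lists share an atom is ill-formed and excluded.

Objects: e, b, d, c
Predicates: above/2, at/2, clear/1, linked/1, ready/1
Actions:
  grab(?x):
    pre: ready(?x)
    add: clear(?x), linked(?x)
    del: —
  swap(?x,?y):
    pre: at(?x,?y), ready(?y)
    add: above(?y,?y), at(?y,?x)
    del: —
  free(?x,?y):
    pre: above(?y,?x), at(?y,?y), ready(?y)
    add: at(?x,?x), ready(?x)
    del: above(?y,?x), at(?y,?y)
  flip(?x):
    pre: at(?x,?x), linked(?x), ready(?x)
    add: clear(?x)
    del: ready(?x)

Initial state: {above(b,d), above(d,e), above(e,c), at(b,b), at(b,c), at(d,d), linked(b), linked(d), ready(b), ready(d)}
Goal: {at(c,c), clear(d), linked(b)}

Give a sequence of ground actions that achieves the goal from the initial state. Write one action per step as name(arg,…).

grab(d); free(e,d); free(c,e)

1. grab(d)  →  {above(b,d), above(d,e), above(e,c), at(b,b), at(b,c), at(d,d), clear(d), linked(b), linked(d), ready(b), ready(d)}
2. free(e,d)  →  {above(b,d), above(e,c), at(b,b), at(b,c), at(e,e), clear(d), linked(b), linked(d), ready(b), ready(d), ready(e)}
3. free(c,e)  →  {above(b,d), at(b,b), at(b,c), at(c,c), clear(d), linked(b), linked(d), ready(b), ready(c), ready(d), ready(e)}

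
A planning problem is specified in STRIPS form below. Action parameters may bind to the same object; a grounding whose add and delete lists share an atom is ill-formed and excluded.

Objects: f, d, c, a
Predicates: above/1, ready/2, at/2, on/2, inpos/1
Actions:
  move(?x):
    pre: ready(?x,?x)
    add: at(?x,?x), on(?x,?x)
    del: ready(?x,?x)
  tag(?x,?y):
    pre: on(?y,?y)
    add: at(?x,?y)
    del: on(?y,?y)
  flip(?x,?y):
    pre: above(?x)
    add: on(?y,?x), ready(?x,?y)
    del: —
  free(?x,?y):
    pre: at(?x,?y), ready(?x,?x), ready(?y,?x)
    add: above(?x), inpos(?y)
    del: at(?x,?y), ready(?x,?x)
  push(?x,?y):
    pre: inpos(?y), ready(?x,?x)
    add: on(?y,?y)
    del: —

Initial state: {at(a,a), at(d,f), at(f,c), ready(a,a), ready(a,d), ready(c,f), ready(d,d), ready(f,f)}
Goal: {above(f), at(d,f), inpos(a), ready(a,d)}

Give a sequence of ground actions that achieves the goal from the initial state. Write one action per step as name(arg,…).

1. free(f,c)  →  {above(f), at(a,a), at(d,f), inpos(c), ready(a,a), ready(a,d), ready(c,f), ready(d,d)}
2. free(a,a)  →  {above(a), above(f), at(d,f), inpos(a), inpos(c), ready(a,d), ready(c,f), ready(d,d)}

free(f,c); free(a,a)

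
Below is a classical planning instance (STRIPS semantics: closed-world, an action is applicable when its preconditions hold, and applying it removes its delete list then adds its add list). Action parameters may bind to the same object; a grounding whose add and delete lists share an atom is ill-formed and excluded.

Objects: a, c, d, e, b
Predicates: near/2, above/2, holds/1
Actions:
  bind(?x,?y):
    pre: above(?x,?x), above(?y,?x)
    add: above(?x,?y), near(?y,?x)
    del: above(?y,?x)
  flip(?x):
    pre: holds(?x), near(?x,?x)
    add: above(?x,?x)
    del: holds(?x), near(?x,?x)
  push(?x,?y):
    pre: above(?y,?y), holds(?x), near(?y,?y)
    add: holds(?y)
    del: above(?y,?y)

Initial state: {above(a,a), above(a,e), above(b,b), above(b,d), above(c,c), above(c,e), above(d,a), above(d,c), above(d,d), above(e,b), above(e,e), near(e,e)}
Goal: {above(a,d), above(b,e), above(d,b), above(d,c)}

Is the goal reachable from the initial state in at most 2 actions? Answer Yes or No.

1. bind(a,d)  →  {above(a,a), above(a,d), above(a,e), above(b,b), above(b,d), above(c,c), above(c,e), above(d,c), above(d,d), above(e,b), above(e,e), near(d,a), near(e,e)}
2. bind(d,b)  →  {above(a,a), above(a,d), above(a,e), above(b,b), above(c,c), above(c,e), above(d,b), above(d,c), above(d,d), above(e,b), above(e,e), near(b,d), near(d,a), near(e,e)}
3. bind(b,e)  →  {above(a,a), above(a,d), above(a,e), above(b,b), above(b,e), above(c,c), above(c,e), above(d,b), above(d,c), above(d,d), above(e,e), near(b,d), near(d,a), near(e,b), near(e,e)}
optimal plan length = 3; 3 > 2

No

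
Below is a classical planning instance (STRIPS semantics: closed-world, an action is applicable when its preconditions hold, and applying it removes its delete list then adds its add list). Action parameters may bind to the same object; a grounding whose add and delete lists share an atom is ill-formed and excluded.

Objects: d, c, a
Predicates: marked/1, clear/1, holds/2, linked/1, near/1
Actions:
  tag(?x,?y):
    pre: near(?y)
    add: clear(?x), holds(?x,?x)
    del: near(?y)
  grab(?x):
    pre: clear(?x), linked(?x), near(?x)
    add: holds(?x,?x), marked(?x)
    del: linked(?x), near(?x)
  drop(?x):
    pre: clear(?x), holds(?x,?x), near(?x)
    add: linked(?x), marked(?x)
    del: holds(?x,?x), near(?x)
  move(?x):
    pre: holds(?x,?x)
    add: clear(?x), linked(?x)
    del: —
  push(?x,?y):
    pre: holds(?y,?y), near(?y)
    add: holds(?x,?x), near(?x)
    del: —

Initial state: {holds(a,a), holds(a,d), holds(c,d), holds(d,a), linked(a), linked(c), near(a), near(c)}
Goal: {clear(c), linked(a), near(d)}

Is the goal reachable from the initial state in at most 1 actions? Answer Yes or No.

1. tag(c,c)  →  {clear(c), holds(a,a), holds(a,d), holds(c,c), holds(c,d), holds(d,a), linked(a), linked(c), near(a)}
2. push(d,a)  →  {clear(c), holds(a,a), holds(a,d), holds(c,c), holds(c,d), holds(d,a), holds(d,d), linked(a), linked(c), near(a), near(d)}
optimal plan length = 2; 2 > 1

No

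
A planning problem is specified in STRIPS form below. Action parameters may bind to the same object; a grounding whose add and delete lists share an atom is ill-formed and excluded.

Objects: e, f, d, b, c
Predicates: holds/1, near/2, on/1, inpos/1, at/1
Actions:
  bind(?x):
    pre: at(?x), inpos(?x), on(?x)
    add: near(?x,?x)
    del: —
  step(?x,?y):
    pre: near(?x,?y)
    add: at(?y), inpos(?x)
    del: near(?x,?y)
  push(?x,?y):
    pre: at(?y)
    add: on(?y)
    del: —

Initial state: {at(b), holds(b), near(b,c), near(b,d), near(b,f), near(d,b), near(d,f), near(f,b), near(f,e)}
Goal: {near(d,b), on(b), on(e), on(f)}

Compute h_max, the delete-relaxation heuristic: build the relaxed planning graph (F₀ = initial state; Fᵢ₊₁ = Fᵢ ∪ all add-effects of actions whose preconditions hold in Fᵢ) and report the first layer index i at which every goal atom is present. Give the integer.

F0 = init (9 atoms)
F1 = F0 ∪ {at(c), at(d), at(e), at(f), inpos(b), inpos(d), inpos(f), on(b)}  (17 atoms)
F2 = F1 ∪ {near(b,b), on(c), on(d), on(e), on(f)}  (22 atoms)
goal ⊆ F2  ⇒  h_max = 2

2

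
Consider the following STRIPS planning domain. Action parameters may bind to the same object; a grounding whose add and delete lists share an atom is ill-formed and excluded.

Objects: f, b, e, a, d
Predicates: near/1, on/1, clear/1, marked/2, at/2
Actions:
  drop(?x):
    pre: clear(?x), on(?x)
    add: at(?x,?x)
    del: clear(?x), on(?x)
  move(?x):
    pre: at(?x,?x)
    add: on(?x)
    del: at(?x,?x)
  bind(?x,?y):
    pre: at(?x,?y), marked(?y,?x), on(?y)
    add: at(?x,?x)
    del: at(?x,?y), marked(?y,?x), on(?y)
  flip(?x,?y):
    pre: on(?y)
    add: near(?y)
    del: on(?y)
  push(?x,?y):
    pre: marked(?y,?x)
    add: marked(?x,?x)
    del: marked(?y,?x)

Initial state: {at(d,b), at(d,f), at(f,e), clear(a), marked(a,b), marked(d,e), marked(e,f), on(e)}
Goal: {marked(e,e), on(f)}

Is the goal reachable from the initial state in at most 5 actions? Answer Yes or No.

1. bind(f,e)  →  {at(d,b), at(d,f), at(f,f), clear(a), marked(a,b), marked(d,e)}
2. move(f)  →  {at(d,b), at(d,f), clear(a), marked(a,b), marked(d,e), on(f)}
3. push(e,d)  →  {at(d,b), at(d,f), clear(a), marked(a,b), marked(e,e), on(f)}
optimal plan length = 3; 3 ≤ 5

Yes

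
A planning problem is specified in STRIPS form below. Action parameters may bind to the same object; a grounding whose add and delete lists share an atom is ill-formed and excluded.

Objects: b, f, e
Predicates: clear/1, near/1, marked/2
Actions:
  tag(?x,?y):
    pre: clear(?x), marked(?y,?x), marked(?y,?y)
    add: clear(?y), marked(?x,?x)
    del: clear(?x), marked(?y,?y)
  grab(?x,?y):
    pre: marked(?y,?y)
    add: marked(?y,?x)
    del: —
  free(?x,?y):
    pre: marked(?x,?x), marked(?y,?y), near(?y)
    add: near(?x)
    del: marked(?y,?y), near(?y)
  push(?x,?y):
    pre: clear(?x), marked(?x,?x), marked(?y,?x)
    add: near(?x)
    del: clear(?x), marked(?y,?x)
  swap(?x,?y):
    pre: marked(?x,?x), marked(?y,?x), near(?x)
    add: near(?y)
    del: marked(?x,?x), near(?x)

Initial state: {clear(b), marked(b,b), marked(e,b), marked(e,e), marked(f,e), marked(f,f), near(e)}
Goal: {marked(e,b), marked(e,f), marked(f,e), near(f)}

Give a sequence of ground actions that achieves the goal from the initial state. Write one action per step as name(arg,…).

1. grab(f,e)  →  {clear(b), marked(b,b), marked(e,b), marked(e,e), marked(e,f), marked(f,e), marked(f,f), near(e)}
2. free(f,e)  →  {clear(b), marked(b,b), marked(e,b), marked(e,f), marked(f,e), marked(f,f), near(f)}

grab(f,e); free(f,e)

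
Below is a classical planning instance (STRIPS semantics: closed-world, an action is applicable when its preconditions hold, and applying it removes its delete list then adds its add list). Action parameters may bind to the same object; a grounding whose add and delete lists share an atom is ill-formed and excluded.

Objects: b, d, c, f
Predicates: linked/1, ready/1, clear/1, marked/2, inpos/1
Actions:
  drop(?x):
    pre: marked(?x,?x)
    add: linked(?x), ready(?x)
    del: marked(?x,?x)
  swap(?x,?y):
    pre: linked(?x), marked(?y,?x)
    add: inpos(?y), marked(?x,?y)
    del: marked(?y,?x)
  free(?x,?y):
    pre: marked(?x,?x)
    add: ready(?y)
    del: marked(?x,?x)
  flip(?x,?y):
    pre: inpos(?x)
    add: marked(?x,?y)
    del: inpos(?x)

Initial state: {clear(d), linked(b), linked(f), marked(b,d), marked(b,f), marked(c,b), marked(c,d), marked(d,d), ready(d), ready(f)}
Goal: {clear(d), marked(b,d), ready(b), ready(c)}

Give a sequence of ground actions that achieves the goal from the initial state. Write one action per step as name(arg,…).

1. swap(b,c)  →  {clear(d), inpos(c), linked(b), linked(f), marked(b,c), marked(b,d), marked(b,f), marked(c,d), marked(d,d), ready(d), ready(f)}
2. free(d,b)  →  {clear(d), inpos(c), linked(b), linked(f), marked(b,c), marked(b,d), marked(b,f), marked(c,d), ready(b), ready(d), ready(f)}
3. flip(c,c)  →  {clear(d), linked(b), linked(f), marked(b,c), marked(b,d), marked(b,f), marked(c,c), marked(c,d), ready(b), ready(d), ready(f)}
4. drop(c)  →  {clear(d), linked(b), linked(c), linked(f), marked(b,c), marked(b,d), marked(b,f), marked(c,d), ready(b), ready(c), ready(d), ready(f)}

swap(b,c); free(d,b); flip(c,c); drop(c)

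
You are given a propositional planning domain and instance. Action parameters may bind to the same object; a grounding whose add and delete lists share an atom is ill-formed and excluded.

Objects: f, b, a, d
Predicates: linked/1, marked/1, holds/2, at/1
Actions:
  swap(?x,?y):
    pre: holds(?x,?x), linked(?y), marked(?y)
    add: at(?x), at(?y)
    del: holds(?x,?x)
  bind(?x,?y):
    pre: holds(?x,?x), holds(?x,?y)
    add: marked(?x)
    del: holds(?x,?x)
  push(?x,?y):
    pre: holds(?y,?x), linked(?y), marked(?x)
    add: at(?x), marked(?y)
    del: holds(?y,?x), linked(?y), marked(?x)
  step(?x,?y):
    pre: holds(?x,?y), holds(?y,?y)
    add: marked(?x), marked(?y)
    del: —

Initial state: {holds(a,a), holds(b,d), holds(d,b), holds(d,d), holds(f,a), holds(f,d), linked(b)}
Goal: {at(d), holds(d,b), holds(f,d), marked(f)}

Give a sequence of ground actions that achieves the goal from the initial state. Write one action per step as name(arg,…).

1. step(f,d)  →  {holds(a,a), holds(b,d), holds(d,b), holds(d,d), holds(f,a), holds(f,d), linked(b), marked(d), marked(f)}
2. push(d,b)  →  {at(d), holds(a,a), holds(d,b), holds(d,d), holds(f,a), holds(f,d), marked(b), marked(f)}

step(f,d); push(d,b)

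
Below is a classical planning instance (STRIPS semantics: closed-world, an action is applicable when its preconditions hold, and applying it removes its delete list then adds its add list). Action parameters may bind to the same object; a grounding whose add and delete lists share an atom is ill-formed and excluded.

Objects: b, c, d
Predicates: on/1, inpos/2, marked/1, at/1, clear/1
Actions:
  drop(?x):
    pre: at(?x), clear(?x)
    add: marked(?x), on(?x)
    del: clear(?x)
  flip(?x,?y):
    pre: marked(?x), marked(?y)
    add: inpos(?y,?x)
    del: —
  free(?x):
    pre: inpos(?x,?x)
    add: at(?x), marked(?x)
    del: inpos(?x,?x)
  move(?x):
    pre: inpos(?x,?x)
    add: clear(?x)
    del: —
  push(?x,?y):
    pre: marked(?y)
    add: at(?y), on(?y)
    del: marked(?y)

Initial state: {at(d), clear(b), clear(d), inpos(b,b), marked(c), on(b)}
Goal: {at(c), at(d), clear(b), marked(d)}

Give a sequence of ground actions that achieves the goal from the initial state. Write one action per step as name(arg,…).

1. drop(d)  →  {at(d), clear(b), inpos(b,b), marked(c), marked(d), on(b), on(d)}
2. push(b,c)  →  {at(c), at(d), clear(b), inpos(b,b), marked(d), on(b), on(c), on(d)}

drop(d); push(b,c)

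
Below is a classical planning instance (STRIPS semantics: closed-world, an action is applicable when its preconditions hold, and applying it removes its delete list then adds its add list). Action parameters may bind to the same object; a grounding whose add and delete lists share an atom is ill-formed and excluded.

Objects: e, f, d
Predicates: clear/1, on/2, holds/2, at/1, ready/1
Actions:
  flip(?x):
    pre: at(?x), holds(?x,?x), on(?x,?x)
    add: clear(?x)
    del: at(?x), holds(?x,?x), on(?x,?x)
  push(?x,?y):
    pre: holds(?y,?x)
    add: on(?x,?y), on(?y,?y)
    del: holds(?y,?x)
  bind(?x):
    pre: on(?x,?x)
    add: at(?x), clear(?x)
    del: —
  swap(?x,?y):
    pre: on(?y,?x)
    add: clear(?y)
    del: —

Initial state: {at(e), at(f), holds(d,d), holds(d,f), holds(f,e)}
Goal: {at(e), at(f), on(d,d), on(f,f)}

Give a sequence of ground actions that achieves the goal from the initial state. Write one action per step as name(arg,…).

1. push(e,f)  →  {at(e), at(f), holds(d,d), holds(d,f), on(e,f), on(f,f)}
2. push(f,d)  →  {at(e), at(f), holds(d,d), on(d,d), on(e,f), on(f,d), on(f,f)}

push(e,f); push(f,d)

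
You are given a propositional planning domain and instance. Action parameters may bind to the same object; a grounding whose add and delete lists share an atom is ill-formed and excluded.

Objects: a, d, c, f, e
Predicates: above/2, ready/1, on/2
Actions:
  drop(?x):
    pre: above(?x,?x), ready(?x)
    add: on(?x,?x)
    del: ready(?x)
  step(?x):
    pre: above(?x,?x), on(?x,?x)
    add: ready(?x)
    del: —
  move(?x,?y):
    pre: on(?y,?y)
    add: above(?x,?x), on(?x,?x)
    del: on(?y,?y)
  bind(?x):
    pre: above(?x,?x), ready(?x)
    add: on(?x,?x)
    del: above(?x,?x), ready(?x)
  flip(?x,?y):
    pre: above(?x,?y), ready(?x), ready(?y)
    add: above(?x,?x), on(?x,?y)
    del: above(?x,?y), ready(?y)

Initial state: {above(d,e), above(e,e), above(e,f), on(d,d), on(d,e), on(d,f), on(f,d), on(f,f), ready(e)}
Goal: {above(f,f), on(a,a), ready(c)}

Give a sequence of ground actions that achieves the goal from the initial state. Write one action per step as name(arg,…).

1. move(a,d)  →  {above(a,a), above(d,e), above(e,e), above(e,f), on(a,a), on(d,e), on(d,f), on(f,d), on(f,f), ready(e)}
2. move(c,f)  →  {above(a,a), above(c,c), above(d,e), above(e,e), above(e,f), on(a,a), on(c,c), on(d,e), on(d,f), on(f,d), ready(e)}
3. step(c)  →  {above(a,a), above(c,c), above(d,e), above(e,e), above(e,f), on(a,a), on(c,c), on(d,e), on(d,f), on(f,d), ready(c), ready(e)}
4. move(f,c)  →  {above(a,a), above(c,c), above(d,e), above(e,e), above(e,f), above(f,f), on(a,a), on(d,e), on(d,f), on(f,d), on(f,f), ready(c), ready(e)}

move(a,d); move(c,f); step(c); move(f,c)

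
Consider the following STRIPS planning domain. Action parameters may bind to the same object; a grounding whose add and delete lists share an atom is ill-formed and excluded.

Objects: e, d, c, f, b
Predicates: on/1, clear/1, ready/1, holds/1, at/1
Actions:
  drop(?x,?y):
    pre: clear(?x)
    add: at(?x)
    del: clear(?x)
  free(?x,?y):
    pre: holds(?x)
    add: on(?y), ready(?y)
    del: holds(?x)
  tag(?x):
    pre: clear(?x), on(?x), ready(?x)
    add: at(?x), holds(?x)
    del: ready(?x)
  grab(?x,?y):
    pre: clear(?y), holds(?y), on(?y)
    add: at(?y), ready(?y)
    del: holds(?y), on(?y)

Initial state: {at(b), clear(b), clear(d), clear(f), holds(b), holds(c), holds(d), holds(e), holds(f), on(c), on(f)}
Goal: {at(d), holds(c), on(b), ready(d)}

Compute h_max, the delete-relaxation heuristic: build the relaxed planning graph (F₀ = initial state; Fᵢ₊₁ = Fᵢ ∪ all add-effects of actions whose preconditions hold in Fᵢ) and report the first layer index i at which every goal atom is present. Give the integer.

1

F0 = init (11 atoms)
F1 = F0 ∪ {at(d), at(f), on(b), on(d), on(e), ready(b), ready(c), ready(d), ready(e), ready(f)}  (21 atoms)
goal ⊆ F1  ⇒  h_max = 1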